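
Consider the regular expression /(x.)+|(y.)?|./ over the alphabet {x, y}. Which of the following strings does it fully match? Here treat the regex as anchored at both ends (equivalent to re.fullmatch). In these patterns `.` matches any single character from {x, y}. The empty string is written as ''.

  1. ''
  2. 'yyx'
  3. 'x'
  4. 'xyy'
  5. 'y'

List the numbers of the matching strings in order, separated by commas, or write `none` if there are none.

1, 3, 5

1 → match
2 → no match
3 → match
4 → no match
5 → match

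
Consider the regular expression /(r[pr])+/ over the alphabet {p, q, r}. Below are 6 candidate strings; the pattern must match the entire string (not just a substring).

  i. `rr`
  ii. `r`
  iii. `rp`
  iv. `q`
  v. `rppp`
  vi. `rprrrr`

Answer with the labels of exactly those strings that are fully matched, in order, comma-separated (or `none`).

i. `rr` → match
ii. `r` → no match
iii. `rp` → match
iv. `q` → no match — must start with `r`
v. `rppp` → no match
vi. `rprrrr` → match

i, iii, vi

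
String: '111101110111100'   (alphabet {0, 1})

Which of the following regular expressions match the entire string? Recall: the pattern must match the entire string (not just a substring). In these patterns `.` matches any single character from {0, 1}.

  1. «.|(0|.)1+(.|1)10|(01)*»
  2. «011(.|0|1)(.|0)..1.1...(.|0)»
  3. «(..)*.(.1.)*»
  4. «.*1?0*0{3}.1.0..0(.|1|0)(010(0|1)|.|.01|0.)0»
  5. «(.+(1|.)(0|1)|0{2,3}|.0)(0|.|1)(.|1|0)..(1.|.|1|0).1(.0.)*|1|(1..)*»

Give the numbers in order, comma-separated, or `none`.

3, 5

1 → no match
2 → no match — must start with '011'
3 → match
4 → no match
5 → match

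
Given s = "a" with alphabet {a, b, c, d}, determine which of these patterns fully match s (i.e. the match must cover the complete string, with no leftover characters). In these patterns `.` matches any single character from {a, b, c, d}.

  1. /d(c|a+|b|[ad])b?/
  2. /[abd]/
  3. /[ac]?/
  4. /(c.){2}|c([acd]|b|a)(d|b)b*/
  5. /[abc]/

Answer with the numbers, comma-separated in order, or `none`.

2, 3, 5

1 → no match — must start with "d"
2 → match
3 → match
4 → no match — must start with "c"
5 → match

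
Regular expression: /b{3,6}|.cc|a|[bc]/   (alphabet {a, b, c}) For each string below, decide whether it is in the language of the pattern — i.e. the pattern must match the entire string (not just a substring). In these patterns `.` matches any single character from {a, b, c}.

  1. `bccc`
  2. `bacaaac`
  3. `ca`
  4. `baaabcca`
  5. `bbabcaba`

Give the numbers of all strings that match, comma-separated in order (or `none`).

none

1 → no match
2 → no match
3 → no match
4 → no match
5 → no match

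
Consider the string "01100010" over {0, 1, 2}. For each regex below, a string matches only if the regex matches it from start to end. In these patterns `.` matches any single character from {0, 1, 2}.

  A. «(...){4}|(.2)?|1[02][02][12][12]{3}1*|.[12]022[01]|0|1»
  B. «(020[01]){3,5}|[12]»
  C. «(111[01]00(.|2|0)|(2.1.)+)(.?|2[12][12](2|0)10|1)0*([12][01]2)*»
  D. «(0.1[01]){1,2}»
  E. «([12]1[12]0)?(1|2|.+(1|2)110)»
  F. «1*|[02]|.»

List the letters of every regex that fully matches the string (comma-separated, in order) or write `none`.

A → no match
B → no match
C → no match
D → match
E → no match
F → no match

D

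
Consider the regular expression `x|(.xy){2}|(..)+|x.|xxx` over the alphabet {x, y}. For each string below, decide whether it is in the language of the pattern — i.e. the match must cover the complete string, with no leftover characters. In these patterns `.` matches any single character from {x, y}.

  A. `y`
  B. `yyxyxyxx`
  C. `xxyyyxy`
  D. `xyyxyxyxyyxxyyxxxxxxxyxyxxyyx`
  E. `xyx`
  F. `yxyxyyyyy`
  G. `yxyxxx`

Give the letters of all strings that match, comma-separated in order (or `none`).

B, G

A. `y` → no match
B. `yyxyxyxx` → match
C. `xxyyyxy` → no match
D → no match
E. `xyx` → no match
F. `yxyxyyyyy` → no match
G. `yxyxxx` → match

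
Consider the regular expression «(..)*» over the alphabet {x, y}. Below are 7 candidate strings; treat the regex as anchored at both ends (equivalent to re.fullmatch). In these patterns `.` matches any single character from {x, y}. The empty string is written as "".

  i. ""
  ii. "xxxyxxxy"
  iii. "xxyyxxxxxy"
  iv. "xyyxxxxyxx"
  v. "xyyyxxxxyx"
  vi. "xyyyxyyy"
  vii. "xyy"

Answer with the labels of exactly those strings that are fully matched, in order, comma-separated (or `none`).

i, ii, iii, iv, v, vi

i → match
ii → match
iii → match
iv → match
v → match
vi → match
vii → no match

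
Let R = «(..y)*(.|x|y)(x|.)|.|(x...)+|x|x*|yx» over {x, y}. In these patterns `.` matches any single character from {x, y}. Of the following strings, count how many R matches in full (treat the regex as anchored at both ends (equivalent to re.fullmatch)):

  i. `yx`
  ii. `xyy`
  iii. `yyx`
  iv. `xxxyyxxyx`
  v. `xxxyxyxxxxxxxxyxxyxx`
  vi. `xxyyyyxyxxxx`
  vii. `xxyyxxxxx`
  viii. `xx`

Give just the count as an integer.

3

i. `yx` → match
ii. `xyy` → no match
iii. `yyx` → no match
iv. `xxxyyxxyx` → no match
v → match
vi. `xxyyyyxyxxxx` → no match
vii. `xxyyxxxxx` → no match
viii. `xx` → match
Total matched: 3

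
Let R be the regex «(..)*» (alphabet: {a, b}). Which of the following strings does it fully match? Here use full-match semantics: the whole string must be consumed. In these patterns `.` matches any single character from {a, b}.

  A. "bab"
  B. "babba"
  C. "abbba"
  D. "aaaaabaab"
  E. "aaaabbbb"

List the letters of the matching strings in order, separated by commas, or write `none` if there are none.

E

A. "bab" → no match
B. "babba" → no match
C. "abbba" → no match
D. "aaaaabaab" → no match
E. "aaaabbbb" → match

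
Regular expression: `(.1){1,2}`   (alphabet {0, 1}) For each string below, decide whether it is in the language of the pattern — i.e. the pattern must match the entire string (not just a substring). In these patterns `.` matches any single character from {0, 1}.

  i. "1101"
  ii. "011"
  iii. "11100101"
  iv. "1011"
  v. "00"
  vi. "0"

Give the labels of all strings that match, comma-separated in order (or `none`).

i

i. "1101" → match
ii. "011" → no match
iii. "11100101" → no match
iv. "1011" → no match
v. "00" → no match — must end with "1"
vi. "0" → no match — must end with "1"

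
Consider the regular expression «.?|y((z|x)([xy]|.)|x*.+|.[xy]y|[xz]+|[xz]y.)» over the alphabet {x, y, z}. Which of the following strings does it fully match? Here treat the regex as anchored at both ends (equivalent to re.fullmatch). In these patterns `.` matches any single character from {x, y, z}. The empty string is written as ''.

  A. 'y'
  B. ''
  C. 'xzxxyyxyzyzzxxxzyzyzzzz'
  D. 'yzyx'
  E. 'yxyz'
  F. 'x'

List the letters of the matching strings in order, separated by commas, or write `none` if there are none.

A, B, D, E, F

A → match
B → match
C → no match
D → match
E → match
F → match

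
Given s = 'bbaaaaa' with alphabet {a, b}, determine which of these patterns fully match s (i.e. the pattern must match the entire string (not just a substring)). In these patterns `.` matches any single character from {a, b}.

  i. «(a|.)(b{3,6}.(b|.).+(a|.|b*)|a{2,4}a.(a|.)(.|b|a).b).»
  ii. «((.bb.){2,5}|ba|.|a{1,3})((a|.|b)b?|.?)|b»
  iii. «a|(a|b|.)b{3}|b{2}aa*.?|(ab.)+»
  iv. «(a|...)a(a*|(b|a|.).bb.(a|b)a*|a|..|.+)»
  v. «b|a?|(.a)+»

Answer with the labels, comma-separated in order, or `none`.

iii, iv

i → no match
ii → no match
iii → match
iv → match
v → no match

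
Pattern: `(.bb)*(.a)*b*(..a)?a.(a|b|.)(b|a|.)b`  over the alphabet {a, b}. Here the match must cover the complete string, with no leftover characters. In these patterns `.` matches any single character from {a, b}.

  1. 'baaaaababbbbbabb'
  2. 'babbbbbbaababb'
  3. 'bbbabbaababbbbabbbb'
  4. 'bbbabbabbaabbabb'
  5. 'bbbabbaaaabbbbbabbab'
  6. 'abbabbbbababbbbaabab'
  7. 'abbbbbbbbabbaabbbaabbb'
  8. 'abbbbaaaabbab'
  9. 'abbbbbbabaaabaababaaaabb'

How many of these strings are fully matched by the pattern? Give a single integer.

1 → no match
2 → match
3 → match
4 → no match
5 → match
6 → no match
7 → match
8 → match
9 → no match
Total matched: 5

5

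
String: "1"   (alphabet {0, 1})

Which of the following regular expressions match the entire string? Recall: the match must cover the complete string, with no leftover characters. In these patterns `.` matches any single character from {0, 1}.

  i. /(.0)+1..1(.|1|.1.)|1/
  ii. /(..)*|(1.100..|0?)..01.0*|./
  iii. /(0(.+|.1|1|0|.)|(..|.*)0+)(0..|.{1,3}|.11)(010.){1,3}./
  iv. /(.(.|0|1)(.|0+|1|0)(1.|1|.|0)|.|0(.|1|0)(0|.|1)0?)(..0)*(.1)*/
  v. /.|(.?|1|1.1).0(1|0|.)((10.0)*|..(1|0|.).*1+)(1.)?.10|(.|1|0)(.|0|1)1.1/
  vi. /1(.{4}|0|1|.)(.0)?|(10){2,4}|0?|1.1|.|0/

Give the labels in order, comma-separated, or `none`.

i, ii, iv, v, vi

i → match
ii → match
iii → no match
iv → match
v → match
vi → match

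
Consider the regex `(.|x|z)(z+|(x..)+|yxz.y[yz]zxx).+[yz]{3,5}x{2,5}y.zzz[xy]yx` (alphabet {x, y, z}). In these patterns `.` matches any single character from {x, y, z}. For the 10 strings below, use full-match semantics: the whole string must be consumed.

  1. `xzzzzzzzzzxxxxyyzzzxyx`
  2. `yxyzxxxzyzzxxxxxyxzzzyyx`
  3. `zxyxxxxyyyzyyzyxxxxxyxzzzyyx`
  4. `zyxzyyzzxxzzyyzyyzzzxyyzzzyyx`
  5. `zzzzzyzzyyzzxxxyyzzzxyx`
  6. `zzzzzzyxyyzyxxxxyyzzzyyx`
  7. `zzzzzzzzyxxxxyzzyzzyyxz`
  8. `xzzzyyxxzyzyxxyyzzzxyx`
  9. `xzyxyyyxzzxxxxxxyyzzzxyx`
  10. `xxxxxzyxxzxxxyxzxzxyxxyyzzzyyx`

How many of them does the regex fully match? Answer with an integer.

1 → match
2 → match
3 → match
4 → no match
5 → match
6 → match
7 → no match — must end with `yx`
8 → match
9 → no match
10 → no match
Total matched: 6

6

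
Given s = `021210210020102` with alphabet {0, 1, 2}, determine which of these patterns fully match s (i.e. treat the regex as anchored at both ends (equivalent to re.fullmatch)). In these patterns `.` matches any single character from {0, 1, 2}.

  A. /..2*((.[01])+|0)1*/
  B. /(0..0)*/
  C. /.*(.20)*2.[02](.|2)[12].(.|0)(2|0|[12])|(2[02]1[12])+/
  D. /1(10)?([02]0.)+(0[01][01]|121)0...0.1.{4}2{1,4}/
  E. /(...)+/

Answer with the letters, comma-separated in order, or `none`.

E

A → no match
B → no match
C → no match
D → no match — must start with `1`
E → match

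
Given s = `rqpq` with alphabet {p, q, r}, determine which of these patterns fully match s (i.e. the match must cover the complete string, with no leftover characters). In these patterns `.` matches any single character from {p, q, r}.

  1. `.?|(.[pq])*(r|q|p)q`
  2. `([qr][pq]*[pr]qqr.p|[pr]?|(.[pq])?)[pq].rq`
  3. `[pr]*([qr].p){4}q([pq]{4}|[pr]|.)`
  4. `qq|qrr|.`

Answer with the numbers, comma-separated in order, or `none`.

1 → match
2 → no match — must end with `rq`
3 → no match
4 → no match

1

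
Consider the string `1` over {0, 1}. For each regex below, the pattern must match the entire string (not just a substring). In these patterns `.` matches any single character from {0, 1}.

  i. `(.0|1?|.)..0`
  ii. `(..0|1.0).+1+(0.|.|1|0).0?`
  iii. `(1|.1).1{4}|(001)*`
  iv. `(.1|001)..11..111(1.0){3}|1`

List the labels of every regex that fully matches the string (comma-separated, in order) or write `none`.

iv

i → no match — must end with `0`
ii → no match
iii → no match
iv → match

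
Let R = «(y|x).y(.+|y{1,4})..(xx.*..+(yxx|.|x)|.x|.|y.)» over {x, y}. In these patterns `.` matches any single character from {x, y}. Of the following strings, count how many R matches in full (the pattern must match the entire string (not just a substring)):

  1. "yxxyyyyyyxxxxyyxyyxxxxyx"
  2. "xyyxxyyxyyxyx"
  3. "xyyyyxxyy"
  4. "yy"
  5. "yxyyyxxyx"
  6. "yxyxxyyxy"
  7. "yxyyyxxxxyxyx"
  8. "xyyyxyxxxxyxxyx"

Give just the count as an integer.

6

1 → no match
2 → match
3 → match
4 → no match
5 → match
6 → match
7 → match
8 → match
Total matched: 6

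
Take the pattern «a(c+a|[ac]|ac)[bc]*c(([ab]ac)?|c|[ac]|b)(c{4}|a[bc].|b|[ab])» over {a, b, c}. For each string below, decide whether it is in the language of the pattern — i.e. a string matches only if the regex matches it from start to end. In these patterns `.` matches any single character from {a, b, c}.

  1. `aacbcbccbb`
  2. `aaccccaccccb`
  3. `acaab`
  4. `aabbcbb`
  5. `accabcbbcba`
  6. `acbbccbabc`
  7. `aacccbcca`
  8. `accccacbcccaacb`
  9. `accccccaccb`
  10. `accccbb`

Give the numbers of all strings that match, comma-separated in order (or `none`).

1 → match
2 → no match
3 → no match
4 → match
5 → match
6 → match
7 → match
8 → match
9 → match
10 → match

1, 4, 5, 6, 7, 8, 9, 10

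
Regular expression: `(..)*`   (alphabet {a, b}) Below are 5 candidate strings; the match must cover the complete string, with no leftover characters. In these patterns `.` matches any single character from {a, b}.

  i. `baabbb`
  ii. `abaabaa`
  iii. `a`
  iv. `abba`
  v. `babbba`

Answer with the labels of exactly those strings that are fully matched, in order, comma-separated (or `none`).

i, iv, v

i → match
ii → no match
iii → no match
iv → match
v → match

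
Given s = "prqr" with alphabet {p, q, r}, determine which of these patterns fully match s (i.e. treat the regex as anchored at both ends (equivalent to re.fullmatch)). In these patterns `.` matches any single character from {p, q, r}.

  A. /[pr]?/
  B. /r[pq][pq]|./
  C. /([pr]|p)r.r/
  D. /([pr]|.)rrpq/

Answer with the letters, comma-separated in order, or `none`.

A → no match
B → no match
C → match
D → no match — must end with "rrpq"

C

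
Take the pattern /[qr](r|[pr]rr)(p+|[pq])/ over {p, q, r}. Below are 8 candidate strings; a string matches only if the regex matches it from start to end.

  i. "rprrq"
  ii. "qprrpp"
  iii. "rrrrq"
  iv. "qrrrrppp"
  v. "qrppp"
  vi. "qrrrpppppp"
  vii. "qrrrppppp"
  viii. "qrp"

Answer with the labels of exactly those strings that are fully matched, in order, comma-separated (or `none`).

i → match
ii → match
iii → match
iv → no match
v → match
vi → match
vii → match
viii → match

i, ii, iii, v, vi, vii, viii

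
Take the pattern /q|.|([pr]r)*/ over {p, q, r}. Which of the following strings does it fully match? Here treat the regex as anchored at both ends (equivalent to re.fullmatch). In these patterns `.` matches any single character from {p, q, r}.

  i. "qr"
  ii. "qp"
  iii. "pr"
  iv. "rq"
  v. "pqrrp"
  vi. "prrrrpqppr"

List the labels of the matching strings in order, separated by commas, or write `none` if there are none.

iii

i → no match
ii → no match
iii → match
iv → no match
v → no match
vi → no match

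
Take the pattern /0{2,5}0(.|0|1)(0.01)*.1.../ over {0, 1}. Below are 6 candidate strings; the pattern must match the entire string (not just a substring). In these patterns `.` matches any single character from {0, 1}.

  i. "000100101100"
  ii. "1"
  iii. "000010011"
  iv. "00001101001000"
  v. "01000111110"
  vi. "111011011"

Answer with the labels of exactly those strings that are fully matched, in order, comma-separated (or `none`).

i. "000100101100" → no match
ii. "1" → no match — must start with "0"
iii. "000010011" → no match
iv → no match
v. "01000111110" → no match
vi. "111011011" → no match — must start with "0"

none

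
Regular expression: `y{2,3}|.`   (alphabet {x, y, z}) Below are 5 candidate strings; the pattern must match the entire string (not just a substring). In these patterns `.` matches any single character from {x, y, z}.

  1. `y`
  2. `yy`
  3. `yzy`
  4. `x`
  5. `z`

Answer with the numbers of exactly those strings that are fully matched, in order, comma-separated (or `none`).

1 → match
2 → match
3 → no match
4 → match
5 → match

1, 2, 4, 5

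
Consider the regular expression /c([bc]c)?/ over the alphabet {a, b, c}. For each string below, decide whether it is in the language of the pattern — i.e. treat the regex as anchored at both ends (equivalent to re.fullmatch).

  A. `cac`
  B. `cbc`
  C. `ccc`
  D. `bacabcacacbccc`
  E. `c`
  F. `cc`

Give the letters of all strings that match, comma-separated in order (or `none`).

A → no match
B → match
C → match
D → no match — must start with `c`
E → match
F → no match

B, C, E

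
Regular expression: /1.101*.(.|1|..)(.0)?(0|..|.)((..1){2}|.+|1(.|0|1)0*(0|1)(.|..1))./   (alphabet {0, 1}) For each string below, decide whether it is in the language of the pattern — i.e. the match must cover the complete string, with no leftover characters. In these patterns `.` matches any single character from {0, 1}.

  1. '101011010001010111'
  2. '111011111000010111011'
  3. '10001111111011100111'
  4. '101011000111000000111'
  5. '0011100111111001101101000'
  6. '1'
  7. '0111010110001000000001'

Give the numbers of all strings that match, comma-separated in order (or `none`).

1 → match
2 → match
3 → no match
4 → match
5 → no match — must start with '1'
6 → no match
7 → no match — must start with '1'

1, 2, 4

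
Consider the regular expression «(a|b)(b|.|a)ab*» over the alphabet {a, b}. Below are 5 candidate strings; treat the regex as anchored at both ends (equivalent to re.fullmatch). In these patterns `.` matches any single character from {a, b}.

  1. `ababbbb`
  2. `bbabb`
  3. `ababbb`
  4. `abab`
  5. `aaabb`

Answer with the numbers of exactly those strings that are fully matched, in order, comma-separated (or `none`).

1, 2, 3, 4, 5

1 → match
2 → match
3 → match
4 → match
5 → match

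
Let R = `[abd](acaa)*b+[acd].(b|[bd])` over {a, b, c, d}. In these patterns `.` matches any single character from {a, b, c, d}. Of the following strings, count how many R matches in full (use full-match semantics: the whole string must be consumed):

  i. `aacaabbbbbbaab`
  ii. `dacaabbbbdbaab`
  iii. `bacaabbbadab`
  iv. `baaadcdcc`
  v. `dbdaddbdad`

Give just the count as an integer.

i → match
ii → no match
iii → no match
iv → no match
v → no match
Total matched: 1

1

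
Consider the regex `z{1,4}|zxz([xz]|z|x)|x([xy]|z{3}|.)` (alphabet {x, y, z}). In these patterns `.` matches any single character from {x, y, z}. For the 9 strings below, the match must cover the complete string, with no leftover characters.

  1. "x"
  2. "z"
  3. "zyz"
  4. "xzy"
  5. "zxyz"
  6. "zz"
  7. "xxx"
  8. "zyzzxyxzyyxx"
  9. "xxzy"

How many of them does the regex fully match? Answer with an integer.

1. "x" → no match
2. "z" → match
3. "zyz" → no match
4. "xzy" → no match
5. "zxyz" → no match
6. "zz" → match
7. "xxx" → no match
8. "zyzzxyxzyyxx" → no match
9. "xxzy" → no match
Total matched: 2

2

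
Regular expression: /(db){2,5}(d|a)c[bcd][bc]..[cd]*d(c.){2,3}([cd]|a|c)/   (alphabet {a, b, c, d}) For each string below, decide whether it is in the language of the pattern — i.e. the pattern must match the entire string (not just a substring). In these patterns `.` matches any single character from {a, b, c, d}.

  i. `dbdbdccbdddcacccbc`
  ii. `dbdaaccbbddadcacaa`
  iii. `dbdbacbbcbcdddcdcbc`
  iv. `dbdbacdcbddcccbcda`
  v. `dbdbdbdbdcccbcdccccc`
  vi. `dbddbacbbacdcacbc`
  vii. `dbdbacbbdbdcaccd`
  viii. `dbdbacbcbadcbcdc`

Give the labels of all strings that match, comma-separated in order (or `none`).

i → match
ii → no match
iii → match
iv → match
v → match
vi → no match
vii → match
viii → match

i, iii, iv, v, vii, viii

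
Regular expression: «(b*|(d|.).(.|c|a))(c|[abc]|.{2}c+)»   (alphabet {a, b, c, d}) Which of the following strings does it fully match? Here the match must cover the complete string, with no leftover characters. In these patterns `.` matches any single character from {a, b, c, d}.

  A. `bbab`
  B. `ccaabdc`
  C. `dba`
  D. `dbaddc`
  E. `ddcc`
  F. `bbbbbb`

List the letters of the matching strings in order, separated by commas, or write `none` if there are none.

A → match
B → no match
C → no match
D → match
E → match
F → match

A, D, E, F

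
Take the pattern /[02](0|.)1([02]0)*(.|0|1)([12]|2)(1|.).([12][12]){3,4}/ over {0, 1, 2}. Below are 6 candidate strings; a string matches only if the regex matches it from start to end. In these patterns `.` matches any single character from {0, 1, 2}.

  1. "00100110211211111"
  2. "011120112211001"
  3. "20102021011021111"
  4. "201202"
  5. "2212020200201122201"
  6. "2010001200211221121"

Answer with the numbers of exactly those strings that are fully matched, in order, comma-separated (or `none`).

1

1 → match
2 → no match
3 → no match
4 → no match
5 → no match
6 → no match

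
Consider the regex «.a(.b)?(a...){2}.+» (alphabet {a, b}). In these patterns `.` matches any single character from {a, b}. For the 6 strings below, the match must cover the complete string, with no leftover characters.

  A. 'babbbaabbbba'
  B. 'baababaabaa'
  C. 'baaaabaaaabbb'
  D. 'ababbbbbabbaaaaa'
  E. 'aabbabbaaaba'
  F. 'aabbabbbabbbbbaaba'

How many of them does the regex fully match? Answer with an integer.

A → no match
B → match
C → match
D → no match
E → no match
F → match
Total matched: 3

3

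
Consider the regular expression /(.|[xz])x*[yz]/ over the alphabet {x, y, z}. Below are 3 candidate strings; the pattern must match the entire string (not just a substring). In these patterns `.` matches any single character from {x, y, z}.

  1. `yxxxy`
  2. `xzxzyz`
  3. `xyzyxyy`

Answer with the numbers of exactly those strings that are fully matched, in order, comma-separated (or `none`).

1 → match
2 → no match
3 → no match

1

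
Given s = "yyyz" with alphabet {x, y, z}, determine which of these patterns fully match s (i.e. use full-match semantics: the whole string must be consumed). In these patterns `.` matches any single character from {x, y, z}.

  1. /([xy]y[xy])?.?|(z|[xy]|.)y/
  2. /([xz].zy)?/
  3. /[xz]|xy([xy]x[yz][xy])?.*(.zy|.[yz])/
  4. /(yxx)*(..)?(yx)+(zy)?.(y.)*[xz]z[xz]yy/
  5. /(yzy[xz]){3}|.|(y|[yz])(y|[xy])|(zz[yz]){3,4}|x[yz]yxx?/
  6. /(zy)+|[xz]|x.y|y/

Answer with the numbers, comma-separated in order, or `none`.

1 → match
2 → no match
3 → no match
4 → no match — must end with "yy"
5 → no match
6 → no match

1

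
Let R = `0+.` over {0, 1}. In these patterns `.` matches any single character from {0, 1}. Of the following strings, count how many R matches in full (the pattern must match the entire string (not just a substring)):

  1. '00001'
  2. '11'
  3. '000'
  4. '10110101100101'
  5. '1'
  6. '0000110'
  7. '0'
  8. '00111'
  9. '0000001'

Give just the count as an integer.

3

1. '00001' → match
2. '11' → no match — must start with '0'
3. '000' → match
4 → no match — must start with '0'
5. '1' → no match — must start with '0'
6. '0000110' → no match
7. '0' → no match
8. '00111' → no match
9. '0000001' → match
Total matched: 3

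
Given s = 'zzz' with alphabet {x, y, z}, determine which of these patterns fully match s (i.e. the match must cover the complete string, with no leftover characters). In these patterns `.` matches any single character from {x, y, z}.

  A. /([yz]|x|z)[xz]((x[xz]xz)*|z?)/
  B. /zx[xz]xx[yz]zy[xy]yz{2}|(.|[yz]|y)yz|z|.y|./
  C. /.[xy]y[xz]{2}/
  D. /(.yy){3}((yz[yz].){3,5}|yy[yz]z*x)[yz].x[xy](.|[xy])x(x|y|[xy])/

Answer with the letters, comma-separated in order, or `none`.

A → match
B → no match
C → no match
D → no match

A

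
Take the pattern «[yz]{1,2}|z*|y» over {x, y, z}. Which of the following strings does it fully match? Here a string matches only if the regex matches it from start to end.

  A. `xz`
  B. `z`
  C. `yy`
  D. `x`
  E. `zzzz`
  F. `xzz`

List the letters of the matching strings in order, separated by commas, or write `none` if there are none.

B, C, E

A. `xz` → no match
B. `z` → match
C. `yy` → match
D. `x` → no match
E. `zzzz` → match
F. `xzz` → no match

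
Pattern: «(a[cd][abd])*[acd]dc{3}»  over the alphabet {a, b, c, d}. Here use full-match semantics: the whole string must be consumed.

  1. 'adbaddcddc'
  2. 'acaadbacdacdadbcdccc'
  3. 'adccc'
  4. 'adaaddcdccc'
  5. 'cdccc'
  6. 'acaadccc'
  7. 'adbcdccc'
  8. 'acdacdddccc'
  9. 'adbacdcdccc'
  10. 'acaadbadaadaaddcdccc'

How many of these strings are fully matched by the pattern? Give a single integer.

1 → no match
2 → match
3 → match
4 → match
5 → match
6 → match
7 → match
8 → match
9 → match
10 → match
Total matched: 9

9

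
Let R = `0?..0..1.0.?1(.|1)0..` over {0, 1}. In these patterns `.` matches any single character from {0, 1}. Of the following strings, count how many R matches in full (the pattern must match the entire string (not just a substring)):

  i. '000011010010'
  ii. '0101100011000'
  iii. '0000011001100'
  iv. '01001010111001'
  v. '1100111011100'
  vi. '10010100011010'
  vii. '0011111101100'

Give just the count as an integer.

1

i. '000011010010' → no match
ii → no match
iii → no match
iv → no match
v → no match
vi → match
vii → no match
Total matched: 1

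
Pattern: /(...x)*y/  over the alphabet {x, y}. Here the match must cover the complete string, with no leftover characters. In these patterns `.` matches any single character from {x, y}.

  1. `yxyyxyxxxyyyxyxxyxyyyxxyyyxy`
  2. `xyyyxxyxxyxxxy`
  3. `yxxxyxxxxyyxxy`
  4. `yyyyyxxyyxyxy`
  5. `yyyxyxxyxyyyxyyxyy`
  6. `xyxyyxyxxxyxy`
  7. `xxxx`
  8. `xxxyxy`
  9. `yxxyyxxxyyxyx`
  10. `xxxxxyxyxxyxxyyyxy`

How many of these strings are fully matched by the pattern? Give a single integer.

1 → no match
2 → no match
3 → no match
4 → no match
5 → no match
6 → no match
7. `xxxx` → no match — must end with `y`
8. `xxxyxy` → no match
9 → no match — must end with `y`
10 → no match
Total matched: 0

0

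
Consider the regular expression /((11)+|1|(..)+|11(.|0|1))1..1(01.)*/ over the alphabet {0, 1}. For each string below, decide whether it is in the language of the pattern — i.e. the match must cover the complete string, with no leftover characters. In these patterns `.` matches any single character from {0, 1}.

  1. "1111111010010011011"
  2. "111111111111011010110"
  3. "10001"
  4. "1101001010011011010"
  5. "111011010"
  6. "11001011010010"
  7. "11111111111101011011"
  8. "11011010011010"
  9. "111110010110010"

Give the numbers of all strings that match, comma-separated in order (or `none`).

1, 4, 5, 6, 7, 8

1 → match
2 → no match
3 → no match
4 → match
5 → match
6 → match
7 → match
8 → match
9 → no match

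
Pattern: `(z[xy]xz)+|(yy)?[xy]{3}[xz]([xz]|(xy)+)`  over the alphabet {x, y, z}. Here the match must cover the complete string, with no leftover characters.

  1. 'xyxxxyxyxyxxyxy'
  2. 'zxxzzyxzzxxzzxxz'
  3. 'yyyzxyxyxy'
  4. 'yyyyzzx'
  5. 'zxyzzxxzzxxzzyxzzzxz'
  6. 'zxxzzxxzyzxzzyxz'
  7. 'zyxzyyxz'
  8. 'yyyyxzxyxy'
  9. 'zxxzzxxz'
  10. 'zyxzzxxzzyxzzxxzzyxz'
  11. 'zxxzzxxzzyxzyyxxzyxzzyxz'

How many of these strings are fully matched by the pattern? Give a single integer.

5

1 → no match
2 → match
3 → match
4 → no match
5 → no match
6 → no match
7 → no match
8 → match
9 → match
10 → match
11 → no match
Total matched: 5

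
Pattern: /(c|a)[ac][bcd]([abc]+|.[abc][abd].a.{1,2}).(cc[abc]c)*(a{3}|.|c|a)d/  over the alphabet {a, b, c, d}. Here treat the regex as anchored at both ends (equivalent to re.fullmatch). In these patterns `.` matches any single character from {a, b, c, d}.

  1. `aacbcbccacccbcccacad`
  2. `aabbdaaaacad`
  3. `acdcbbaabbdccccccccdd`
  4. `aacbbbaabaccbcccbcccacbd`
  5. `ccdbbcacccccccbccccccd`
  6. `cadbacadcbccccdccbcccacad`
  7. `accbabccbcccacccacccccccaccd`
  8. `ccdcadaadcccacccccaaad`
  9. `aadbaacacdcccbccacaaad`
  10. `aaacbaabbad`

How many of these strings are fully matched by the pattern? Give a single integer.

6

1 → match
2. `aabbdaaaacad` → no match
3 → match
4 → match
5 → match
6 → no match
7 → match
8 → match
9 → no match
10. `aaacbaabbad` → no match
Total matched: 6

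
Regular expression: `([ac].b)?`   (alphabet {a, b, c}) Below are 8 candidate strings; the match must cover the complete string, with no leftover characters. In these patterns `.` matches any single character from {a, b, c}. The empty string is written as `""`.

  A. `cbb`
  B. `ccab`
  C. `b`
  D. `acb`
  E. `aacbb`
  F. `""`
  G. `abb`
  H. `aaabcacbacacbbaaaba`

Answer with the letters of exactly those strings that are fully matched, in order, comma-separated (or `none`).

A, D, F, G

A → match
B → no match
C → no match
D → match
E → no match
F → match
G → match
H → no match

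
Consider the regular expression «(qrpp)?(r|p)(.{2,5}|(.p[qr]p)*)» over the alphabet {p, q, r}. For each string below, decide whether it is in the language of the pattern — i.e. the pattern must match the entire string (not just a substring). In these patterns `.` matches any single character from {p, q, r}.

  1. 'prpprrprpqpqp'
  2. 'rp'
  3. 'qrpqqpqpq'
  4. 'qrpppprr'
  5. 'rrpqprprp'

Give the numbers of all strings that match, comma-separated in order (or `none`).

4, 5

1 → no match
2 → no match
3 → no match
4 → match
5 → match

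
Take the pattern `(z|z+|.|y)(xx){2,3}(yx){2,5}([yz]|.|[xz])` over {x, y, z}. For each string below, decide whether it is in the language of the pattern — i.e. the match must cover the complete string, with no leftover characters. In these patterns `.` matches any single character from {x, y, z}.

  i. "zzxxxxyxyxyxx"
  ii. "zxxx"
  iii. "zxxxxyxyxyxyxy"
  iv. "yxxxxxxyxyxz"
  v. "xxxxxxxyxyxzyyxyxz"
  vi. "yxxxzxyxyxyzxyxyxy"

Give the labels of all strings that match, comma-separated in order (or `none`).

i, iii, iv

i → match
ii → no match
iii → match
iv → match
v → no match
vi → no match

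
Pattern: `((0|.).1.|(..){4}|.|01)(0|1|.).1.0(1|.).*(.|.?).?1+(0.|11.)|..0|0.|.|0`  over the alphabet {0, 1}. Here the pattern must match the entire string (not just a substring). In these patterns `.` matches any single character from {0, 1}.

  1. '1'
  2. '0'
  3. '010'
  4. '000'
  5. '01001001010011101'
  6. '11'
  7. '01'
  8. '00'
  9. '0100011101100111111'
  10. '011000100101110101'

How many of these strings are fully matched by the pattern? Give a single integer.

9

1 → match
2 → match
3 → match
4 → match
5 → match
6 → no match
7 → match
8 → match
9 → match
10 → match
Total matched: 9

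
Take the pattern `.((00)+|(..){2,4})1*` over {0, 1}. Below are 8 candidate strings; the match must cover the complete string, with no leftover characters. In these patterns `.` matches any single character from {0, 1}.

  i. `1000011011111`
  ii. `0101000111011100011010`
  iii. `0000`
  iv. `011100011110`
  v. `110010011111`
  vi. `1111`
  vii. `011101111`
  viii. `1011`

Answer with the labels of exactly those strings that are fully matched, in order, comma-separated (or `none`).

i, v, vii

i → match
ii → no match
iii → no match
iv → no match
v → match
vi → no match
vii → match
viii → no match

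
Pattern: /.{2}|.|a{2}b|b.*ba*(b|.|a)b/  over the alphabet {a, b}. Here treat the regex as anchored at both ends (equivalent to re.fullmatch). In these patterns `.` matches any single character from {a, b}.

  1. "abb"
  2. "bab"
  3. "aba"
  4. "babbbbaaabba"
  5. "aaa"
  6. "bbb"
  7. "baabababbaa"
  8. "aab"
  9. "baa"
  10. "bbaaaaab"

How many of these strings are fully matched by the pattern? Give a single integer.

1 → no match
2 → no match
3 → no match
4 → no match
5 → no match
6 → no match
7 → no match
8 → match
9 → no match
10 → match
Total matched: 2

2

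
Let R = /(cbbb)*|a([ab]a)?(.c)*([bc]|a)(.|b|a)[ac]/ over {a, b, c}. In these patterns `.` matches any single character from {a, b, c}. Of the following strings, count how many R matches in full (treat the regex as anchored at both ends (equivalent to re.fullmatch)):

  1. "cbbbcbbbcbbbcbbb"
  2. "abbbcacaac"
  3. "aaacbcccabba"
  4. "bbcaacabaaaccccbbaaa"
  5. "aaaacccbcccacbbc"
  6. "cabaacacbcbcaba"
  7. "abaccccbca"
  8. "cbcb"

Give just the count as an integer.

1 → match
2 → no match
3 → no match
4 → no match
5 → match
6 → no match
7 → match
8 → no match
Total matched: 3

3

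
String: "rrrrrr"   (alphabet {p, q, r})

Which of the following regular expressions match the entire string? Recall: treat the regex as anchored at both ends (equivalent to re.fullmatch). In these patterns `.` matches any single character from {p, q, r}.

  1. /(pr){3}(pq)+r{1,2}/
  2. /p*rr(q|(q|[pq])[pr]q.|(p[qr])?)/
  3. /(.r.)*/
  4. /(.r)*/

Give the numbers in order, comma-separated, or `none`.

3, 4

1 → no match — must start with "pr"
2 → no match
3 → match
4 → match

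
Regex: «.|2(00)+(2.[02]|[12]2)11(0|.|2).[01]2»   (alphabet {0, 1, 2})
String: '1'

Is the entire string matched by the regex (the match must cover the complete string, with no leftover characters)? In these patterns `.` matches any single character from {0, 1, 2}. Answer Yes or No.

Yes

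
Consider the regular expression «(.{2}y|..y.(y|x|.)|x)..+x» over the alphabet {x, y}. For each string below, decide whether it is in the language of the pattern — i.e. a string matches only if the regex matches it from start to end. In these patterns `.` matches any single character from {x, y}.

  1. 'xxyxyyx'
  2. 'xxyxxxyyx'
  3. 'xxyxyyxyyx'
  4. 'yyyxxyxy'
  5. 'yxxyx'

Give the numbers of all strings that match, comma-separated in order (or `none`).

1 → match
2 → match
3 → match
4 → no match — must end with 'x'
5 → no match

1, 2, 3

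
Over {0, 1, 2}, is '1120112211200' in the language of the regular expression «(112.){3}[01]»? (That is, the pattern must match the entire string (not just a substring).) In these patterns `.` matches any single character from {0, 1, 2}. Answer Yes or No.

Yes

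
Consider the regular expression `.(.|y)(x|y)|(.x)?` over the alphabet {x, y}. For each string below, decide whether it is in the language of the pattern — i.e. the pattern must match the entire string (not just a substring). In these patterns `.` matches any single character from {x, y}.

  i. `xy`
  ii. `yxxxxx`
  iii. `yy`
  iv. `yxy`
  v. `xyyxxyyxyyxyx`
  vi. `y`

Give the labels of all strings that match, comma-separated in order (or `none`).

iv

i → no match
ii → no match
iii → no match
iv → match
v → no match
vi → no match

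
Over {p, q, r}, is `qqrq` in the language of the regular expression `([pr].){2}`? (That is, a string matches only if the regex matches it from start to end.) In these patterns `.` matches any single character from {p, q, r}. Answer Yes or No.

No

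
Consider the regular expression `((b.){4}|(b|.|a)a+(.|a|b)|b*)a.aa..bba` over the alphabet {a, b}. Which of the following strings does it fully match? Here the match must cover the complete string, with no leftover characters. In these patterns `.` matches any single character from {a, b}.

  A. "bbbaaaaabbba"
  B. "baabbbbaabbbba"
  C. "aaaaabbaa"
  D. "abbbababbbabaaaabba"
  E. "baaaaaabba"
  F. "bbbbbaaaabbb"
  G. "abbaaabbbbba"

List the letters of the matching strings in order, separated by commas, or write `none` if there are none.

A → match
B → no match
C → no match — must end with "bba"
D → no match
E → match
F → no match — must end with "bba"
G → no match

A, E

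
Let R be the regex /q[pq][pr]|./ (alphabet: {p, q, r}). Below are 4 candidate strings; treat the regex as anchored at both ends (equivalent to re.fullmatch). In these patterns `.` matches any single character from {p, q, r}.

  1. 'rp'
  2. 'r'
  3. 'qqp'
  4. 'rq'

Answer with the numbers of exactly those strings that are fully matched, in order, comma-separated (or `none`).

2, 3

1 → no match
2 → match
3 → match
4 → no match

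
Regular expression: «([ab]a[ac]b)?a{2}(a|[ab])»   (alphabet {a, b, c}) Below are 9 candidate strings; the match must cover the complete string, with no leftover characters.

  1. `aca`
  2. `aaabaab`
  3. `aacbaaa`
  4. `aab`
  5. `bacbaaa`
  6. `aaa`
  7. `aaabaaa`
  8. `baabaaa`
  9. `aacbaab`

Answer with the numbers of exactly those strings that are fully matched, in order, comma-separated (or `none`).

1 → no match
2 → match
3 → match
4 → match
5 → match
6 → match
7 → match
8 → match
9 → match

2, 3, 4, 5, 6, 7, 8, 9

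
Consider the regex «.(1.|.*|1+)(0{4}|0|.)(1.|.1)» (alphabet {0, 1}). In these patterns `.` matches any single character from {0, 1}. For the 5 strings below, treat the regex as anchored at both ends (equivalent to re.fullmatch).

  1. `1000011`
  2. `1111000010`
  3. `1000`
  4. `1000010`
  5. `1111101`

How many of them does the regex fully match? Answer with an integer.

4

1 → match
2 → match
3 → no match
4 → match
5 → match
Total matched: 4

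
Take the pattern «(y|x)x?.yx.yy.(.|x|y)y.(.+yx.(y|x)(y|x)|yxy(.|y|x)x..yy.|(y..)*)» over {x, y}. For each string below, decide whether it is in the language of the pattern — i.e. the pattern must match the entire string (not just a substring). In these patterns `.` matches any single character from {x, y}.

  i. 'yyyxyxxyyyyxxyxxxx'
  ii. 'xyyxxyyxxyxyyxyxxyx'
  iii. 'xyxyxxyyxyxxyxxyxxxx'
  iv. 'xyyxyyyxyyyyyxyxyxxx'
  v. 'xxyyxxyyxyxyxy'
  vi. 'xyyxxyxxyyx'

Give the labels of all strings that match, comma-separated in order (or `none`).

ii

i → no match
ii → match
iii → no match
iv → no match
v → no match
vi. 'xyyxxyxxyyx' → no match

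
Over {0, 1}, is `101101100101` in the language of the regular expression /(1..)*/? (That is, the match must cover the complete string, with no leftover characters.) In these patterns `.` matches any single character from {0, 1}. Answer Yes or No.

Yes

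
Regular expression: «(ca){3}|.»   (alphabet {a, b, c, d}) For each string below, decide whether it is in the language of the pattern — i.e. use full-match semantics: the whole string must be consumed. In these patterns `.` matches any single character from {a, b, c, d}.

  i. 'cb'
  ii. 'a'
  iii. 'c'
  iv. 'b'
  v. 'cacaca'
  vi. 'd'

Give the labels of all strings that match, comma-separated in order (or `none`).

ii, iii, iv, v, vi

i → no match
ii → match
iii → match
iv → match
v → match
vi → match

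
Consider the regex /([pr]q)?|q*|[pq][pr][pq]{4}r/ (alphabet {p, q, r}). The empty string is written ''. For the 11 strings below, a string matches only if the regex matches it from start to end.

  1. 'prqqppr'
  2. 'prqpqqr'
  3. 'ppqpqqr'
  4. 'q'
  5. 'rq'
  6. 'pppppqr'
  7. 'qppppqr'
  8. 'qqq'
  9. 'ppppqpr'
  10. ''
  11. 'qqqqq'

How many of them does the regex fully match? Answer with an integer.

11

1 → match
2 → match
3 → match
4 → match
5 → match
6 → match
7 → match
8 → match
9 → match
10 → match
11 → match
Total matched: 11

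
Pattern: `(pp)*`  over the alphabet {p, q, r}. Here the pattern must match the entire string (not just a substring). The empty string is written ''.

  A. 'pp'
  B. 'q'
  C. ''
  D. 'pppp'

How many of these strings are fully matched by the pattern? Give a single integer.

3

A → match
B → no match
C → match
D → match
Total matched: 3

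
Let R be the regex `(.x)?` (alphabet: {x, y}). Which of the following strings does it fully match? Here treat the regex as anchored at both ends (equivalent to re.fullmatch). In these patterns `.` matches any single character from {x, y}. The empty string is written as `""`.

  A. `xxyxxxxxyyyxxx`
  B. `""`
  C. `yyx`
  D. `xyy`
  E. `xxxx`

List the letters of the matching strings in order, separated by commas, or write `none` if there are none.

A → no match
B → match
C → no match
D → no match
E → no match

B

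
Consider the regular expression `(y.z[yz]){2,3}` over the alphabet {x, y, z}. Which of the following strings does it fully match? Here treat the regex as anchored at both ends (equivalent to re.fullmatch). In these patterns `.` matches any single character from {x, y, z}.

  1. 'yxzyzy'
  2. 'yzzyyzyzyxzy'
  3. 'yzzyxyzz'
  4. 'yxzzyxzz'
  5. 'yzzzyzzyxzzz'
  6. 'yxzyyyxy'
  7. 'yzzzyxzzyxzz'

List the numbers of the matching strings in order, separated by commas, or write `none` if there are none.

4, 7

1 → no match
2 → no match
3 → no match
4 → match
5 → no match
6 → no match
7 → match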